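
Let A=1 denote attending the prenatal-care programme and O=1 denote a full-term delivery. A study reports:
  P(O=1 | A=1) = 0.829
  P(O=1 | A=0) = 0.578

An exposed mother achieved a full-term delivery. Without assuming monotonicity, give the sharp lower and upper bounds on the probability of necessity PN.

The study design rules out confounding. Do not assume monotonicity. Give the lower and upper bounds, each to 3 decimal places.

Let p₁ = 0.829, p₀ = 0.578.
Under exogeneity alone the bounds on PN are max{0,(p₁−p₀)/p₁} ≤ PN ≤ min{1,(1−p₀)/p₁}.
  lower = (p₁ − p₀)/p₁ = 0.251 / 0.829 ≈ 0.3028
  upper = min{1, (1 − p₀)/p₁} = 0.422 / 0.829 ≈ 0.5090

0.303 ≤ PN ≤ 0.509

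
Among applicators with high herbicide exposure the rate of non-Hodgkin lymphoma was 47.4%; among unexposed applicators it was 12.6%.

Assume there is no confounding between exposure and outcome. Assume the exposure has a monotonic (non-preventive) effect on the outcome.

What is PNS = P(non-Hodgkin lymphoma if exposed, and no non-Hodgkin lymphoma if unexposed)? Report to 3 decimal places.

p₁ = 0.474, p₀ = 0.126.
Under exogeneity and monotonicity, PNS = p₁ − p₀.
PNS = 0.474 − 0.126 = 0.348

PNS ≈ 0.348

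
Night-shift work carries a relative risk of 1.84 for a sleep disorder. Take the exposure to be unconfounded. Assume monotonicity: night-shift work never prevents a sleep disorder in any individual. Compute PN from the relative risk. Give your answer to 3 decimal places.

Under exogeneity and monotonicity, PN = (RR − 1) / RR = 1 − 1/RR.
PN = (1.84 − 1) / 1.84 = 0.84 / 1.84 ≈ 0.4565

PN ≈ 0.457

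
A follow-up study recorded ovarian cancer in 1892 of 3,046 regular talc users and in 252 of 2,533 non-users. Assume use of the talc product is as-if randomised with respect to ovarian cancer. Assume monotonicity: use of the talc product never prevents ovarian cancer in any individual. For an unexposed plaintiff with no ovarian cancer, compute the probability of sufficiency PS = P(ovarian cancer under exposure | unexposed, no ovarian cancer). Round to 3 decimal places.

p₁ = P(outcome | exposed) = 1892/3046 = 0.62114
p₀ = P(outcome | unexposed) = 252/2533 = 0.099487
Under exogeneity and monotonicity, PS = (p₁ − p₀) / (1 − p₀).
PS = (0.62114 − 0.099487) / (1 − 0.099487) = 0.52166 / 0.90051 ≈ 0.5793

PS ≈ 0.579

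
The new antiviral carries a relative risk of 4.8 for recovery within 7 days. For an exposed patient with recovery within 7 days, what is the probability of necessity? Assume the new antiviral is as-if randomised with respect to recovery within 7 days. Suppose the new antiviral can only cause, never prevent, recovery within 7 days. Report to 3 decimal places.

PN ≈ 0.792

Under exogeneity and monotonicity, PN = (RR − 1) / RR = 1 − 1/RR.
PN = (4.8 − 1) / 4.8 = 3.8 / 4.8 ≈ 0.7917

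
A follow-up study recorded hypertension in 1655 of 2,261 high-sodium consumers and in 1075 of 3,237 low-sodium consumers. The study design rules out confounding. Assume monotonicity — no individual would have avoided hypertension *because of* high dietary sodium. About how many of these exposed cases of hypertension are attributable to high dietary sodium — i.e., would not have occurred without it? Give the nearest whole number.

p₁ = P(outcome | exposed) = 1655/2261 = 0.73198
p₀ = P(outcome | unexposed) = 1075/3237 = 0.3321
PN = (p₁ − p₀)/p₁ = (0.73198 − 0.3321) / 0.73198 ≈ 0.54630.
Attributable cases ≈ PN × (exposed cases) = 0.54630 × 1655 ≈ 904.13.

about 904 cases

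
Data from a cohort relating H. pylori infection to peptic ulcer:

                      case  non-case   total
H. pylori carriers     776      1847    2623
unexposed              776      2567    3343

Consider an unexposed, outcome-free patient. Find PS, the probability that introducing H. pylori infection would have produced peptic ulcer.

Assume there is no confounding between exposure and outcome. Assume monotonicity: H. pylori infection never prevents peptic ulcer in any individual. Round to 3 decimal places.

p₁ = P(outcome | exposed) = 776/2623 = 0.29584
p₀ = P(outcome | unexposed) = 776/3343 = 0.23213
Under exogeneity and monotonicity, PS = (p₁ − p₀)/(1 − p₀).
PS = (0.29584 − 0.23213) / 0.76787 ≈ 0.0830

PS ≈ 0.083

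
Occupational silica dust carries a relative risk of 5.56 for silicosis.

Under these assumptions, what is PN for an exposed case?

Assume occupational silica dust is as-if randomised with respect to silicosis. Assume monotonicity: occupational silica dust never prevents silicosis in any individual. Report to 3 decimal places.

PN ≈ 0.820

Under exogeneity and monotonicity, PN = (RR − 1) / RR = 1 − 1/RR.
PN = (5.56 − 1) / 5.56 = 4.56 / 5.56 ≈ 0.8201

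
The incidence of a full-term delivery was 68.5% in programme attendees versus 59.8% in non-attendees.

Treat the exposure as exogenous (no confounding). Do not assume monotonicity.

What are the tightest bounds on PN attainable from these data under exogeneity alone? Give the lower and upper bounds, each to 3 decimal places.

p₁ = 0.685, p₀ = 0.598.
Under exogeneity alone the bounds on PN are max{0,(p₁−p₀)/p₁} ≤ PN ≤ min{1,(1−p₀)/p₁}.
  lower = (p₁ − p₀)/p₁ = 0.087 / 0.685 ≈ 0.1270
  upper = min{1, (1 − p₀)/p₁} = 0.402 / 0.685 ≈ 0.5869

0.127 ≤ PN ≤ 0.587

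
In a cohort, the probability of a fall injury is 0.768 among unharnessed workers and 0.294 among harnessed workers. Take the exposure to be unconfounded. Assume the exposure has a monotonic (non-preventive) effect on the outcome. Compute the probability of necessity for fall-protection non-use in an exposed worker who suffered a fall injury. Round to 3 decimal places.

Let p₁ = 0.768, p₀ = 0.294.
Under exogeneity and monotonicity, PN = (p₁ − p₀) / p₁.
PN = (0.768 − 0.294) / 0.768 = 0.474 / 0.768 ≈ 0.6172

PN ≈ 0.617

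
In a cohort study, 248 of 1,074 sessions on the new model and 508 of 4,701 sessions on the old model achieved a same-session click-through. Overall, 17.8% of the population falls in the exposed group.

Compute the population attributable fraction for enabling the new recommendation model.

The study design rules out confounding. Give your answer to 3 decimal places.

p₁ = P(outcome | exposed) = 248/1074 = 0.23091
p₀ = P(outcome | unexposed) = 508/4701 = 0.10806
Overall risk P(Y=1) = π·p₁ + (1−π)·p₀ = 0.178×0.23091 + 0.822×0.10806 = 0.12993.
Under exogeneity, PAF = [P(Y=1) − p₀] / P(Y=1).
PAF = (0.12993 − 0.10806) / 0.12993 ≈ 0.1683

PAF ≈ 0.168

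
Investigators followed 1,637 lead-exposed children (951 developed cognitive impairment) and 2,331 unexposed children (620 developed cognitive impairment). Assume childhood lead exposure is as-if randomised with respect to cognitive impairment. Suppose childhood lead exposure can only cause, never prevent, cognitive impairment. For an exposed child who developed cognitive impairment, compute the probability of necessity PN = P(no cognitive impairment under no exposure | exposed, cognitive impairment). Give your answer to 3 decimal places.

PN ≈ 0.542

p₁ = P(outcome | exposed) = 951/1637 = 0.58094
p₀ = P(outcome | unexposed) = 620/2331 = 0.26598
Under exogeneity and monotonicity, PN = (p₁ − p₀) / p₁.
PN = (0.58094 − 0.26598) / 0.58094 = 0.31496 / 0.58094 ≈ 0.5422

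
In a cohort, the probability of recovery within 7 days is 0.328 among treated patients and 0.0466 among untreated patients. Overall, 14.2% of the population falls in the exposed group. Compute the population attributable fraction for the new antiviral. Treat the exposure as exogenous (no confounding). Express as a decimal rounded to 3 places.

Let p₁ = 0.328, p₀ = 0.0466.
Overall risk P(Y=1) = π·p₁ + (1−π)·p₀ = 0.142×0.328 + 0.858×0.0466 = 0.086559.
Under exogeneity, PAF = [P(Y=1) − p₀] / P(Y=1).
PAF = (0.086559 − 0.0466) / 0.086559 ≈ 0.4616

PAF ≈ 0.462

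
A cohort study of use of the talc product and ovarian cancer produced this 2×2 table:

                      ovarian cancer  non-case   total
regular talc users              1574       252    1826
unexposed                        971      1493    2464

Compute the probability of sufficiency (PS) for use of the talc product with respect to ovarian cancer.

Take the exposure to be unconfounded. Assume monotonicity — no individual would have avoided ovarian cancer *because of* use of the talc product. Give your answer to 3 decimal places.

p₁ = P(outcome | exposed) = 1574/1826 = 0.86199
p₀ = P(outcome | unexposed) = 971/2464 = 0.39407
Under exogeneity and monotonicity, PS = (p₁ − p₀) / (1 − p₀).
PS = (0.86199 − 0.39407) / (1 − 0.39407) = 0.46792 / 0.60593 ≈ 0.7722

PS ≈ 0.772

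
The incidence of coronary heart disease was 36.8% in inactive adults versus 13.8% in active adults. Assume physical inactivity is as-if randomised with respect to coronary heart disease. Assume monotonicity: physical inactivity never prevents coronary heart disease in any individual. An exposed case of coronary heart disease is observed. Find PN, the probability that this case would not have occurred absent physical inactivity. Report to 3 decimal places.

p₁ = 0.368, p₀ = 0.138.
Under exogeneity and monotonicity, PN = (p₁ − p₀) / p₁.
PN = (0.368 − 0.138) / 0.368 = 0.23 / 0.368 ≈ 0.6250

PN ≈ 0.625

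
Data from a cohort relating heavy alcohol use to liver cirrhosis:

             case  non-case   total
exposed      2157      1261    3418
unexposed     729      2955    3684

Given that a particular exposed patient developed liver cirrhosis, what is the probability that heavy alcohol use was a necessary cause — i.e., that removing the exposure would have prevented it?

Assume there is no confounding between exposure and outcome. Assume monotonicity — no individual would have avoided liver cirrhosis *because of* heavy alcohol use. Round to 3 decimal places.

p₁ = P(outcome | exposed) = 2157/3418 = 0.63107
p₀ = P(outcome | unexposed) = 729/3684 = 0.19788
Under exogeneity and monotonicity, PN = (p₁ − p₀) / p₁.
PN = (0.63107 − 0.19788) / 0.63107 = 0.43319 / 0.63107 ≈ 0.6864

PN ≈ 0.686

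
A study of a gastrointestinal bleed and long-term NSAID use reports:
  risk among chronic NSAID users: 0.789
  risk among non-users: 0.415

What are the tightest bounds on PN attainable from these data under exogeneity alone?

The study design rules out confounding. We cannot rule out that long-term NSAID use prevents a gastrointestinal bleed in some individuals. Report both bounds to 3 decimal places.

0.474 ≤ PN ≤ 0.741

Let p₁ = 0.789, p₀ = 0.415.
Under exogeneity alone the bounds on PN are max{0,(p₁−p₀)/p₁} ≤ PN ≤ min{1,(1−p₀)/p₁}.
  lower = (p₁ − p₀)/p₁ = 0.374 / 0.789 ≈ 0.4740
  upper = min{1, (1 − p₀)/p₁} = 0.585 / 0.789 ≈ 0.7414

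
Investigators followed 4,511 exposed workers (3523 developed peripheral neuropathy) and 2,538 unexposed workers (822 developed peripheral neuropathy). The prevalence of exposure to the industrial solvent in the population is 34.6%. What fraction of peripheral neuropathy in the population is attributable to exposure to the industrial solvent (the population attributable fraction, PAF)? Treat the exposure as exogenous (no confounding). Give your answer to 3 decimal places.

PAF ≈ 0.328

p₁ = P(outcome | exposed) = 3523/4511 = 0.78098
p₀ = P(outcome | unexposed) = 822/2538 = 0.32388
Overall risk P(Y=1) = π·p₁ + (1−π)·p₀ = 0.346×0.78098 + 0.654×0.32388 = 0.48203.
Under exogeneity, PAF = [P(Y=1) − p₀] / P(Y=1).
PAF = (0.48203 − 0.32388) / 0.48203 ≈ 0.3281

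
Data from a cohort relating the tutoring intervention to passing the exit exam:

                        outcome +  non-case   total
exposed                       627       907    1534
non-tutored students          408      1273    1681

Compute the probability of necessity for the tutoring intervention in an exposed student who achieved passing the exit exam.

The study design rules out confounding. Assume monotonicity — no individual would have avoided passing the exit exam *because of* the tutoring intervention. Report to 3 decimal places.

PN ≈ 0.406

p₁ = P(outcome | exposed) = 627/1534 = 0.40874
p₀ = P(outcome | unexposed) = 408/1681 = 0.24271
Under exogeneity and monotonicity, PN = (p₁ − p₀) / p₁.
PN = (0.40874 − 0.24271) / 0.40874 = 0.16602 / 0.40874 ≈ 0.4062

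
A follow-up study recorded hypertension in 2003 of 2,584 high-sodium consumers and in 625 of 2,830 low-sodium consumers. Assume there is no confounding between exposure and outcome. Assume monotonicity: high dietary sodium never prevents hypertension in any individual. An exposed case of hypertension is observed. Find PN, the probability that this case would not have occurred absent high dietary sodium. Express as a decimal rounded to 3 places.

PN ≈ 0.715

p₁ = P(outcome | exposed) = 2003/2584 = 0.77515
p₀ = P(outcome | unexposed) = 625/2830 = 0.22085
Under exogeneity and monotonicity, PN = (p₁ − p₀) / p₁.
PN = (0.77515 − 0.22085) / 0.77515 = 0.55431 / 0.77515 ≈ 0.7151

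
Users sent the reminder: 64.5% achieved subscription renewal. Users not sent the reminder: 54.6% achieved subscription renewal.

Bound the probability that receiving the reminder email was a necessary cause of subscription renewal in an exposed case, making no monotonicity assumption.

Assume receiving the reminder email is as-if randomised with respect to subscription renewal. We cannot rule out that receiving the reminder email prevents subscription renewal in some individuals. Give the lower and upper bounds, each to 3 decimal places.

p₁ = 0.645, p₀ = 0.546.
Under exogeneity alone the bounds on PN are max{0,(p₁−p₀)/p₁} ≤ PN ≤ min{1,(1−p₀)/p₁}.
  lower = (p₁ − p₀)/p₁ = 0.099 / 0.645 ≈ 0.1535
  upper = min{1, (1 − p₀)/p₁} = 0.454 / 0.645 ≈ 0.7039

0.153 ≤ PN ≤ 0.704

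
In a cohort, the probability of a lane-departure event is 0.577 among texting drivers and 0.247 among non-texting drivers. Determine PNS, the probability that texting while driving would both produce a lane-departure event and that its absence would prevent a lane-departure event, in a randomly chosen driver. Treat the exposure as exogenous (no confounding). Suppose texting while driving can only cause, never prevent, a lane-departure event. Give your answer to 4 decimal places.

PNS ≈ 0.3300

Let p₁ = 0.577, p₀ = 0.247.
Under exogeneity and monotonicity, PNS = p₁ − p₀.
PNS = 0.577 − 0.247 = 0.33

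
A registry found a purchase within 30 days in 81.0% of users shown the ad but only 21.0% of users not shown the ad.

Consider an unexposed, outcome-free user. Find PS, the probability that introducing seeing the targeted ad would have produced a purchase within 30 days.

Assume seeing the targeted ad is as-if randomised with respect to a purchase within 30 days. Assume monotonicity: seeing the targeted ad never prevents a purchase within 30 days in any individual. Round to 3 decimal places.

p₁ = 0.81, p₀ = 0.21.
Under exogeneity and monotonicity, PS = (p₁ − p₀) / (1 − p₀).
PS = (0.81 − 0.21) / (1 − 0.21) = 0.6 / 0.79 ≈ 0.7595

PS ≈ 0.759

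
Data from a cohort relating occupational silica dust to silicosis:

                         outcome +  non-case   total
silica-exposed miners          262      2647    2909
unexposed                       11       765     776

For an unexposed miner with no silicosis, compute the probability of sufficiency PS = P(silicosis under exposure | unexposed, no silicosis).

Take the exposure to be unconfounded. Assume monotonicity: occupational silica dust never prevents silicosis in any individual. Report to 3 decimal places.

p₁ = P(outcome | exposed) = 262/2909 = 0.090065
p₀ = P(outcome | unexposed) = 11/776 = 0.014175
Under exogeneity and monotonicity, PS = (p₁ − p₀)/(1 − p₀).
PS = (0.090065 − 0.014175) / 0.98582 ≈ 0.0770

PS ≈ 0.077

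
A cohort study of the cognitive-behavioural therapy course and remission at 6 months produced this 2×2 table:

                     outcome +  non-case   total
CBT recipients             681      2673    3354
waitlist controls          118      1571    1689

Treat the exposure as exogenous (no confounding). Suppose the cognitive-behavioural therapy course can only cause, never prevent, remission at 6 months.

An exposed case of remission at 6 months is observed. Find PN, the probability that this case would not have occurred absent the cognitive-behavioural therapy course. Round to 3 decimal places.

PN ≈ 0.656

p₁ = P(outcome | exposed) = 681/3354 = 0.20304
p₀ = P(outcome | unexposed) = 118/1689 = 0.069864
Under exogeneity and monotonicity, PN = (p₁ − p₀)/p₁.
PN = (0.20304 − 0.069864) / 0.20304 ≈ 0.6559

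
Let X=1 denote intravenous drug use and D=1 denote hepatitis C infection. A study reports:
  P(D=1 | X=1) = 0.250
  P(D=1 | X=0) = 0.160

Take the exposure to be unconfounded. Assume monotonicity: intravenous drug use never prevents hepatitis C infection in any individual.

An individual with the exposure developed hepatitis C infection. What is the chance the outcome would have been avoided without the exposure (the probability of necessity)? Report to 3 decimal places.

Let p₁ = 0.25, p₀ = 0.16.
Under exogeneity and monotonicity, PN = (p₁ − p₀) / p₁.
PN = (0.25 − 0.16) / 0.25 = 0.09 / 0.25 ≈ 0.3600

PN ≈ 0.360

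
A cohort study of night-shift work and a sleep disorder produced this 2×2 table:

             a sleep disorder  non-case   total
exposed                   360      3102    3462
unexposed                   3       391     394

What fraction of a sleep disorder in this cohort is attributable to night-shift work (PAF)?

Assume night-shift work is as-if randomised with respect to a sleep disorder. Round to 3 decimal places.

PAF ≈ 0.919

p₁ = P(outcome | exposed) = 360/3462 = 0.10399
p₀ = P(outcome | unexposed) = 3/394 = 0.0076142
Exposure prevalence π = 3462/3856 = 0.89782; overall risk P(Y=1) = 0.094139.
Under exogeneity, PAF = [P(Y=1) − p₀]/P(Y=1).
PAF = (0.094139 − 0.0076142) / 0.094139 ≈ 0.9191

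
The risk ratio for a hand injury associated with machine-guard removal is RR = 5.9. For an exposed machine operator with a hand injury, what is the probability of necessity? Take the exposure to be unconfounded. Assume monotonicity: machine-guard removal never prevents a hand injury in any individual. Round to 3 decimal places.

Under exogeneity and monotonicity, PN = (RR − 1) / RR = 1 − 1/RR.
PN = (5.9 − 1) / 5.9 = 4.9 / 5.9 ≈ 0.8305

PN ≈ 0.831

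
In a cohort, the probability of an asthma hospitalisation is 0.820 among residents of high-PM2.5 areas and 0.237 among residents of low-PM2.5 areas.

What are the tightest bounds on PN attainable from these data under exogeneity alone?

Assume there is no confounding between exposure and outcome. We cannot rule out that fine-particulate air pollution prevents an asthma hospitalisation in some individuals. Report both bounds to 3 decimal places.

0.711 ≤ PN ≤ 0.930

Let p₁ = 0.82, p₀ = 0.237.
Under exogeneity alone the bounds on PN are max{0,(p₁−p₀)/p₁} ≤ PN ≤ min{1,(1−p₀)/p₁}.
  lower = (p₁ − p₀)/p₁ = 0.583 / 0.82 ≈ 0.7110
  upper = min{1, (1 − p₀)/p₁} = 0.763 / 0.82 ≈ 0.9305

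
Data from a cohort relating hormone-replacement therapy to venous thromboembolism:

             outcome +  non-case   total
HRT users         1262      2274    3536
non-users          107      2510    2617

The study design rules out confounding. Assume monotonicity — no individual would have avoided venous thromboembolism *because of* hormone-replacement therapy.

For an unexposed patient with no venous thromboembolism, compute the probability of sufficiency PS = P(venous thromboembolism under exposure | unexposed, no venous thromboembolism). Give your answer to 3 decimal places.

p₁ = P(outcome | exposed) = 1262/3536 = 0.3569
p₀ = P(outcome | unexposed) = 107/2617 = 0.040887
Under exogeneity and monotonicity, PS = (p₁ − p₀) / (1 − p₀).
PS = (0.3569 − 0.040887) / (1 − 0.040887) = 0.31601 / 0.95911 ≈ 0.3295

PS ≈ 0.329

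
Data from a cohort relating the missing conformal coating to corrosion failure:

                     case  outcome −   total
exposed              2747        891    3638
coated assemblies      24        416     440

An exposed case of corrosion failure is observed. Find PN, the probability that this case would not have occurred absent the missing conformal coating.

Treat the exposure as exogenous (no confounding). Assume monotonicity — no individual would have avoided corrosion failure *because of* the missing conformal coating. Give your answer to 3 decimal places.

PN ≈ 0.928

p₁ = P(outcome | exposed) = 2747/3638 = 0.75509
p₀ = P(outcome | unexposed) = 24/440 = 0.054545
Under exogeneity and monotonicity, PN = (p₁ − p₀)/p₁.
PN = (0.75509 − 0.054545) / 0.75509 ≈ 0.9278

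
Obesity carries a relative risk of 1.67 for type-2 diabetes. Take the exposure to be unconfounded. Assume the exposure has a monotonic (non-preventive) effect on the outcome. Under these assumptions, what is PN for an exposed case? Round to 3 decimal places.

Under exogeneity and monotonicity, PN = (RR − 1) / RR = 1 − 1/RR.
PN = (1.67 − 1) / 1.67 = 0.67 / 1.67 ≈ 0.4012

PN ≈ 0.401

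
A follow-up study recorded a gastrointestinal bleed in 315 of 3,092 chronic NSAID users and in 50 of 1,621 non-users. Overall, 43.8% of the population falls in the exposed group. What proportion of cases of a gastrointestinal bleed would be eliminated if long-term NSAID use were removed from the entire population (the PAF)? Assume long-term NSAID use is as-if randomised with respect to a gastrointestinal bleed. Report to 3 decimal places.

p₁ = P(outcome | exposed) = 315/3092 = 0.10188
p₀ = P(outcome | unexposed) = 50/1621 = 0.030845
Overall risk P(Y=1) = π·p₁ + (1−π)·p₀ = 0.438×0.10188 + 0.562×0.030845 = 0.061957.
Under exogeneity, PAF = [P(Y=1) − p₀] / P(Y=1).
PAF = (0.061957 − 0.030845) / 0.061957 ≈ 0.5021

PAF ≈ 0.502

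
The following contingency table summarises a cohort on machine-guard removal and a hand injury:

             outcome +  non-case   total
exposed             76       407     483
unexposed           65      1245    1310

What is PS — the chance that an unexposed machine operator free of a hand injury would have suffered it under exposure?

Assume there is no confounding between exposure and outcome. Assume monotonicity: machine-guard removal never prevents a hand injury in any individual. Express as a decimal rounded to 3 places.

PS ≈ 0.113

p₁ = P(outcome | exposed) = 76/483 = 0.15735
p₀ = P(outcome | unexposed) = 65/1310 = 0.049618
Under exogeneity and monotonicity, PS = (p₁ − p₀) / (1 − p₀).
PS = (0.15735 − 0.049618) / (1 − 0.049618) = 0.10773 / 0.95038 ≈ 0.1134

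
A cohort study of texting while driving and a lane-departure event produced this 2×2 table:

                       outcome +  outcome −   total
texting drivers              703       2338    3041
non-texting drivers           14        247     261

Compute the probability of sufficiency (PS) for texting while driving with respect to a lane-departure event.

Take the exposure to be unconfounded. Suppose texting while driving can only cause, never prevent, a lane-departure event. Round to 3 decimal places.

p₁ = P(outcome | exposed) = 703/3041 = 0.23117
p₀ = P(outcome | unexposed) = 14/261 = 0.05364
Under exogeneity and monotonicity, PS = (p₁ − p₀) / (1 − p₀).
PS = (0.23117 − 0.05364) / (1 − 0.05364) = 0.17753 / 0.94636 ≈ 0.1876

PS ≈ 0.188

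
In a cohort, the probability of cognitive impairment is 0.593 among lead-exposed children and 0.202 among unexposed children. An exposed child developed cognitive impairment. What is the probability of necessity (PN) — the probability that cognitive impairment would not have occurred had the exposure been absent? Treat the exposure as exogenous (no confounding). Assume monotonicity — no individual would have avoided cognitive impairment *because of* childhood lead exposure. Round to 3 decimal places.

Let p₁ = 0.593, p₀ = 0.202.
Under exogeneity and monotonicity, PN = (p₁ − p₀) / p₁.
PN = (0.593 − 0.202) / 0.593 = 0.391 / 0.593 ≈ 0.6594

PN ≈ 0.659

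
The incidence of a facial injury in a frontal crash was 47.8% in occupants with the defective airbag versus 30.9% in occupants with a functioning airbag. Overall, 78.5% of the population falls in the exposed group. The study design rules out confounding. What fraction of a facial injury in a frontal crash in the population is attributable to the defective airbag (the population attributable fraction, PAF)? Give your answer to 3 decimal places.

PAF ≈ 0.300

p₁ = 0.478, p₀ = 0.309.
Overall risk P(Y=1) = π·p₁ + (1−π)·p₀ = 0.785×0.478 + 0.215×0.309 = 0.44166.
Under exogeneity, PAF = [P(Y=1) − p₀] / P(Y=1).
PAF = (0.44166 − 0.309) / 0.44166 ≈ 0.3004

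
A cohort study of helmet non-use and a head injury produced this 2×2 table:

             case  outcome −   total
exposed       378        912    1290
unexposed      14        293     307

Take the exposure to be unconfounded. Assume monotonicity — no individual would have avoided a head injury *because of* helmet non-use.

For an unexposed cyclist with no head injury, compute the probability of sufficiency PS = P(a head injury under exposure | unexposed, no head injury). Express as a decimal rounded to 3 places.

p₁ = P(outcome | exposed) = 378/1290 = 0.29302
p₀ = P(outcome | unexposed) = 14/307 = 0.045603
Under exogeneity and monotonicity, PS = (p₁ − p₀) / (1 − p₀).
PS = (0.29302 − 0.045603) / (1 − 0.045603) = 0.24742 / 0.9544 ≈ 0.2592

PS ≈ 0.259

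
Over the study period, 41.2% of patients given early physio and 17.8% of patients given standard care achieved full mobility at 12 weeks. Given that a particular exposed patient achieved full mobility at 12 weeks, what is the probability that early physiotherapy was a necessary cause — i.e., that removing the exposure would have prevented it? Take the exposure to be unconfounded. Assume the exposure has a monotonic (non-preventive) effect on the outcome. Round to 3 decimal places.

p₁ = 0.412, p₀ = 0.178.
Under exogeneity and monotonicity, PN = (p₁ − p₀) / p₁.
PN = (0.412 − 0.178) / 0.412 = 0.234 / 0.412 ≈ 0.5680

PN ≈ 0.568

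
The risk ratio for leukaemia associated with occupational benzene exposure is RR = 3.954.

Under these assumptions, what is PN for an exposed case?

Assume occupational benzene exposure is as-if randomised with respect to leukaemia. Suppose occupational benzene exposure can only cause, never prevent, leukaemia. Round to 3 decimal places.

Under exogeneity and monotonicity, PN = (RR − 1) / RR = 1 − 1/RR.
PN = (3.954 − 1) / 3.954 = 2.954 / 3.954 ≈ 0.7471

PN ≈ 0.747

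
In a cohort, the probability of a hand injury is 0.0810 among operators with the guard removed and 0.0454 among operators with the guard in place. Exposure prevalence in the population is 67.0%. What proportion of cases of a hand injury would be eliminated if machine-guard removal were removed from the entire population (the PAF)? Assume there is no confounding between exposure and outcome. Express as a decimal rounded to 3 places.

Let p₁ = 0.081, p₀ = 0.0454.
Overall risk P(Y=1) = π·p₁ + (1−π)·p₀ = 0.67×0.081 + 0.33×0.0454 = 0.069252.
Under exogeneity, PAF = [P(Y=1) − p₀] / P(Y=1).
PAF = (0.069252 − 0.0454) / 0.069252 ≈ 0.3444

PAF ≈ 0.344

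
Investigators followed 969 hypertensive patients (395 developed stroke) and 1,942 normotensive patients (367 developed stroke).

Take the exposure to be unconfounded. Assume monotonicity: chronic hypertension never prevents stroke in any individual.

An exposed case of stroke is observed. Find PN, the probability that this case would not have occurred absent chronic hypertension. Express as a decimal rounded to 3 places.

p₁ = P(outcome | exposed) = 395/969 = 0.40764
p₀ = P(outcome | unexposed) = 367/1942 = 0.18898
Under exogeneity and monotonicity, PN = (p₁ − p₀) / p₁.
PN = (0.40764 − 0.18898) / 0.40764 = 0.21866 / 0.40764 ≈ 0.5364

PN ≈ 0.536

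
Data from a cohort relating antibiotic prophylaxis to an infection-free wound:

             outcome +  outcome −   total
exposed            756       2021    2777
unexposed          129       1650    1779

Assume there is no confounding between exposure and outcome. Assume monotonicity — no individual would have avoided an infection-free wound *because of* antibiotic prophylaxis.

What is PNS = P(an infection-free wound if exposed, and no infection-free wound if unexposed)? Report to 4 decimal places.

PNS ≈ 0.1997

p₁ = P(outcome | exposed) = 756/2777 = 0.27224
p₀ = P(outcome | unexposed) = 129/1779 = 0.072513
Under exogeneity and monotonicity, PNS = p₁ − p₀.
PNS = 0.27224 − 0.072513 = 0.19972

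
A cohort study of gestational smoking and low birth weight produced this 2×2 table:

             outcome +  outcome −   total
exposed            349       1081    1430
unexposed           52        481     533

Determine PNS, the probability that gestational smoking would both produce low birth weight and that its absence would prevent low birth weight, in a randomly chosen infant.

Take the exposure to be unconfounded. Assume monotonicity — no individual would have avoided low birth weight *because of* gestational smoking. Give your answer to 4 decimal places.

p₁ = P(outcome | exposed) = 349/1430 = 0.24406
p₀ = P(outcome | unexposed) = 52/533 = 0.097561
Under exogeneity and monotonicity, PNS = p₁ − p₀.
PNS = 0.24406 − 0.097561 = 0.14649

PNS ≈ 0.1465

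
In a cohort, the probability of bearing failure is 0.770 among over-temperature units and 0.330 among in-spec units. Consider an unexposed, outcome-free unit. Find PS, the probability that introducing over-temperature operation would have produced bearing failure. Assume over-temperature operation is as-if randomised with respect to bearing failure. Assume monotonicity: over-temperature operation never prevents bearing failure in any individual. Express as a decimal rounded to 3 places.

PS ≈ 0.657

Let p₁ = 0.77, p₀ = 0.33.
Under exogeneity and monotonicity, PS = (p₁ − p₀) / (1 − p₀).
PS = (0.77 − 0.33) / (1 − 0.33) = 0.44 / 0.67 ≈ 0.6567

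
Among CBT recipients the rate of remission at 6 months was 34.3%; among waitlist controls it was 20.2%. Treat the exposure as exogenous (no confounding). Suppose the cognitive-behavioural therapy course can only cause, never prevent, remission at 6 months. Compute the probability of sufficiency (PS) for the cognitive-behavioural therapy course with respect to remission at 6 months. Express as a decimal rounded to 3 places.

p₁ = 0.343, p₀ = 0.202.
Under exogeneity and monotonicity, PS = (p₁ − p₀) / (1 − p₀).
PS = (0.343 − 0.202) / (1 − 0.202) = 0.141 / 0.798 ≈ 0.1767

PS ≈ 0.177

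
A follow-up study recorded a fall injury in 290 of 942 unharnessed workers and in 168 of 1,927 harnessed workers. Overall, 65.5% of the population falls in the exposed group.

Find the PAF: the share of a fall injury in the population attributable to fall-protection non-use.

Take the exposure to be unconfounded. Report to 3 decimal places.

p₁ = P(outcome | exposed) = 290/942 = 0.30786
p₀ = P(outcome | unexposed) = 168/1927 = 0.087182
Overall risk P(Y=1) = π·p₁ + (1−π)·p₀ = 0.655×0.30786 + 0.345×0.087182 = 0.23172.
Under exogeneity, PAF = [P(Y=1) − p₀] / P(Y=1).
PAF = (0.23172 − 0.087182) / 0.23172 ≈ 0.6238

PAF ≈ 0.624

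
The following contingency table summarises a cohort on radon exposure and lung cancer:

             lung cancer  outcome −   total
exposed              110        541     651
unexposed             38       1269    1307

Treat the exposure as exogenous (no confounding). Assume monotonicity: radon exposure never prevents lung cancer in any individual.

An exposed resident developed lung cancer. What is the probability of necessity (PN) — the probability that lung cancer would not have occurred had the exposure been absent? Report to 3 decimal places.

p₁ = P(outcome | exposed) = 110/651 = 0.16897
p₀ = P(outcome | unexposed) = 38/1307 = 0.029074
Under exogeneity and monotonicity, PN = (p₁ − p₀)/p₁.
PN = (0.16897 − 0.029074) / 0.16897 ≈ 0.8279

PN ≈ 0.828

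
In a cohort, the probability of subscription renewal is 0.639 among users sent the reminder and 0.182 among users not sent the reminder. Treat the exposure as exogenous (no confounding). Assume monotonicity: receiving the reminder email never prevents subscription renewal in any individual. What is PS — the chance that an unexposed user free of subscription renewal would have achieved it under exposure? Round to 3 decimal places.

Let p₁ = 0.639, p₀ = 0.182.
Under exogeneity and monotonicity, PS = (p₁ − p₀) / (1 − p₀).
PS = (0.639 − 0.182) / (1 − 0.182) = 0.457 / 0.818 ≈ 0.5587

PS ≈ 0.559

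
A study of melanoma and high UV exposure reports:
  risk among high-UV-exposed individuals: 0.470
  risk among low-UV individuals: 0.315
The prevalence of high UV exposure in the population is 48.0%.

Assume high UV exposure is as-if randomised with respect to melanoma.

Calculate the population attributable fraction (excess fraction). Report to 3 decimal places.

Let p₁ = 0.47, p₀ = 0.315.
Overall risk P(Y=1) = π·p₁ + (1−π)·p₀ = 0.48×0.47 + 0.52×0.315 = 0.3894.
Under exogeneity, PAF = [P(Y=1) − p₀] / P(Y=1).
PAF = (0.3894 − 0.315) / 0.3894 ≈ 0.1911

PAF ≈ 0.191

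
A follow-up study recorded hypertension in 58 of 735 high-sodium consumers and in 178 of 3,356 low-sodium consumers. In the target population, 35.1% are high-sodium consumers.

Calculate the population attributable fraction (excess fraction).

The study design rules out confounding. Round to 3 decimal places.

p₁ = P(outcome | exposed) = 58/735 = 0.078912
p₀ = P(outcome | unexposed) = 178/3356 = 0.053039
Overall risk P(Y=1) = π·p₁ + (1−π)·p₀ = 0.351×0.078912 + 0.649×0.053039 = 0.06212.
Under exogeneity, PAF = [P(Y=1) − p₀] / P(Y=1).
PAF = (0.06212 − 0.053039) / 0.06212 ≈ 0.1462

PAF ≈ 0.146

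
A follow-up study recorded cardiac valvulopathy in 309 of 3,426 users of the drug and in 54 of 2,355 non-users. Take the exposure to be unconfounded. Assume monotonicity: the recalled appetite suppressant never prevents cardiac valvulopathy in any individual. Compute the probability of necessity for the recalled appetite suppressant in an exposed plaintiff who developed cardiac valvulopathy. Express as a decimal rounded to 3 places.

p₁ = P(outcome | exposed) = 309/3426 = 0.090193
p₀ = P(outcome | unexposed) = 54/2355 = 0.02293
Under exogeneity and monotonicity, PN = (p₁ − p₀) / p₁.
PN = (0.090193 − 0.02293) / 0.090193 = 0.067263 / 0.090193 ≈ 0.7458

PN ≈ 0.746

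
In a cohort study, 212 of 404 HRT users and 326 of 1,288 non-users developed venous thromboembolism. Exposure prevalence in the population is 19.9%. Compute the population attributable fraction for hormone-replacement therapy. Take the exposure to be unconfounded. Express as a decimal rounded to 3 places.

PAF ≈ 0.176

p₁ = P(outcome | exposed) = 212/404 = 0.52475
p₀ = P(outcome | unexposed) = 326/1288 = 0.25311
Overall risk P(Y=1) = π·p₁ + (1−π)·p₀ = 0.199×0.52475 + 0.801×0.25311 = 0.30716.
Under exogeneity, PAF = [P(Y=1) − p₀] / P(Y=1).
PAF = (0.30716 − 0.25311) / 0.30716 ≈ 0.1760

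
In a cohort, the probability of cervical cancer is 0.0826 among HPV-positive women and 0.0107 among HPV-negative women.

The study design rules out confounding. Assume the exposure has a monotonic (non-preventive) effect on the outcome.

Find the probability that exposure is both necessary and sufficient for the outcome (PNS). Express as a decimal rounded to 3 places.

PNS ≈ 0.072

Let p₁ = 0.0826, p₀ = 0.0107.
Under exogeneity and monotonicity, PNS = p₁ − p₀.
PNS = 0.0826 − 0.0107 = 0.0719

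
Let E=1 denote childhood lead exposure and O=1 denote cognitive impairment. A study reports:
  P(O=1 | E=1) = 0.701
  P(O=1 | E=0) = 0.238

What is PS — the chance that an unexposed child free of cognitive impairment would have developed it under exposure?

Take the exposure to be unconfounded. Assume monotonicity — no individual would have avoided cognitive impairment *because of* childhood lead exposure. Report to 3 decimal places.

Let p₁ = 0.701, p₀ = 0.238.
Under exogeneity and monotonicity, PS = (p₁ − p₀) / (1 − p₀).
PS = (0.701 − 0.238) / (1 − 0.238) = 0.463 / 0.762 ≈ 0.6076

PS ≈ 0.608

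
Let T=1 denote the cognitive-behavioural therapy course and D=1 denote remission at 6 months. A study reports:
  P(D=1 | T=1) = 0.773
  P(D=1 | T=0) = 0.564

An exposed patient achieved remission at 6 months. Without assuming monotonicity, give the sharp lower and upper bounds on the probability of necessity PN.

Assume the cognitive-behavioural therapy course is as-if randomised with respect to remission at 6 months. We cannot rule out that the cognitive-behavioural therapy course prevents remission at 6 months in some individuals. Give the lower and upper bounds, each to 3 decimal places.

0.270 ≤ PN ≤ 0.564

Let p₁ = 0.773, p₀ = 0.564.
Under exogeneity alone the bounds on PN are max{0,(p₁−p₀)/p₁} ≤ PN ≤ min{1,(1−p₀)/p₁}.
  lower = (p₁ − p₀)/p₁ = 0.209 / 0.773 ≈ 0.2704
  upper = min{1, (1 − p₀)/p₁} = 0.436 / 0.773 ≈ 0.5640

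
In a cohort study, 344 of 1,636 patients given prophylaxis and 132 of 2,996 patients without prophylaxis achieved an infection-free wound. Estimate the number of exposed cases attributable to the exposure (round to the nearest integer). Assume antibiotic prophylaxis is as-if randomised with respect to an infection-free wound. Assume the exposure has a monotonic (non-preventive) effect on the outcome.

about 272 cases

p₁ = P(outcome | exposed) = 344/1636 = 0.21027
p₀ = P(outcome | unexposed) = 132/2996 = 0.044059
PN = (p₁ − p₀)/p₁ = (0.21027 − 0.044059) / 0.21027 ≈ 0.79046.
Attributable cases ≈ PN × (exposed cases) = 0.79046 × 344 ≈ 271.92.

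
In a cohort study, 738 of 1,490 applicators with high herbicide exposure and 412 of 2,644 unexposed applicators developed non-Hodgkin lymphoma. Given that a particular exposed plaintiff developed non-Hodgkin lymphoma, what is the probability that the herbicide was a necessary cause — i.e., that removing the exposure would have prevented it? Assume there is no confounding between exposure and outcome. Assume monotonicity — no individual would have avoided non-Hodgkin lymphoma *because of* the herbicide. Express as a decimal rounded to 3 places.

PN ≈ 0.685

p₁ = P(outcome | exposed) = 738/1490 = 0.4953
p₀ = P(outcome | unexposed) = 412/2644 = 0.15582
Under exogeneity and monotonicity, PN = (p₁ − p₀) / p₁.
PN = (0.4953 − 0.15582) / 0.4953 = 0.33948 / 0.4953 ≈ 0.6854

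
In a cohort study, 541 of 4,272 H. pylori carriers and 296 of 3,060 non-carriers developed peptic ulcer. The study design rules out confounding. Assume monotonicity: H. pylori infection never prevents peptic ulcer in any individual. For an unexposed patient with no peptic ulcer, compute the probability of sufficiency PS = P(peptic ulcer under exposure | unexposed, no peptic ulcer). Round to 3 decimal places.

PS ≈ 0.033

p₁ = P(outcome | exposed) = 541/4272 = 0.12664
p₀ = P(outcome | unexposed) = 296/3060 = 0.096732
Under exogeneity and monotonicity, PS = (p₁ − p₀) / (1 − p₀).
PS = (0.12664 − 0.096732) / (1 − 0.096732) = 0.029907 / 0.90327 ≈ 0.0331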